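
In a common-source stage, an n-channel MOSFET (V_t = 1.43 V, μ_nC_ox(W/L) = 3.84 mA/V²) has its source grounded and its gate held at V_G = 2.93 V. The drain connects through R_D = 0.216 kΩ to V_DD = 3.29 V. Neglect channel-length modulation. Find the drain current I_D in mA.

I_D = 4.32 mA

V_GS = V_G = 2.93 V, so V_ov = 2.93 − 1.43 = 1.5 V.
Assume saturation: I_D = ½ k_n V_ov² = 0.5 × 3.84 × 1.5² = 4.32 mA, giving V_DS = V_DD − I_D R_D = 3.29 − 4.32 × 0.216 = 2.36 V.
V_DS = 2.36 V ≥ V_ov = 1.5 V, confirming saturation.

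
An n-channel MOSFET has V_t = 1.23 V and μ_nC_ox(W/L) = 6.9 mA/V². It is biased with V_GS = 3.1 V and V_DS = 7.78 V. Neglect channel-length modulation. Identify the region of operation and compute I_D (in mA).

V_ov = V_GS − V_t = 3.1 − 1.23 = 1.87 V.
Since V_DS = 7.78 V ≥ V_ov = 1.87 V, the device is in saturation.
I_D = ½ k_n V_ov² = 0.5 × 6.9 × 1.87² = 12.1 mA.

Saturation; I_D = 12.1 mA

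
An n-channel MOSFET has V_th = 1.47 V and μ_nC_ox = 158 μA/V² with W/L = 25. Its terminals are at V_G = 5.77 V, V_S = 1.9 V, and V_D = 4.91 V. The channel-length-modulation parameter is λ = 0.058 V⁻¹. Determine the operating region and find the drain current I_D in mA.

Saturation; I_D = 13.4 mA

V_GS = V_G − V_S = 5.77 − 1.9 = 3.87 V; V_DS = V_D − V_S = 4.91 − 1.9 = 3.01 V.
k_n = μ_nC_ox · (W/L) = 3.95 mA/V².
V_ov = V_GS − V_th = 3.87 − 1.47 = 2.4 V.
Since V_DS = 3.01 V ≥ V_ov = 2.4 V, the device is in saturation.
I_D = ½ k_n V_ov² (1 + λ V_DS) = 0.5 × 3.95 × 2.4² × (1 + 0.058 × 3.01) = 13.4 mA.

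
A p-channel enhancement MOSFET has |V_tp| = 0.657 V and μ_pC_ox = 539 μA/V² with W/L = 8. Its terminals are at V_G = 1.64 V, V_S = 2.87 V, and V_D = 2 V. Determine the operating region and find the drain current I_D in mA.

V_SG = V_S − V_G = 2.87 − 1.64 = 1.23 V; V_SD = V_S − V_D = 2.87 − 2 = 0.87 V.
k_p = μ_pC_ox · (W/L) = 4.312 mA/V².
V_ov = V_SG − |V_tp| = 1.23 − 0.657 = 0.573 V.
Since V_SD = 0.87 V ≥ V_ov = 0.573 V, the device is in saturation.
I_D = ½ k_p V_ov² = 0.5 × 4.312 × 0.573² = 0.708 mA.

Saturation; I_D = 0.708 mA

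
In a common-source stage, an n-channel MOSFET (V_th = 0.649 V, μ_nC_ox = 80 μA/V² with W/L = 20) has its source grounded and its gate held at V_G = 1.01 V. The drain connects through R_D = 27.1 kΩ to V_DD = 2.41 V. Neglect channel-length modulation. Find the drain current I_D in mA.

I_D = 0.0818 mA

V_GS = V_G = 1.01 V, so V_ov = 1.01 − 0.649 = 0.361 V.
k_n = μ_nC_ox · (W/L) = 1.6 mA/V².
Assume saturation: I_D = ½ k_n V_ov² = 0.5 × 1.6 × 0.361² = 0.104 mA, giving V_DS = V_DD − I_D R_D = 2.41 − 0.104 × 27.1 = -0.415 V.
But -0.415 V < V_ov = 0.361 V, so the device is actually in triode.
In triode I_D = k_n[V_ov V_DS − ½ V_DS²] and I_D = (V_DD − V_DS)/R_D. Equating: 21.7 V_DS² − 16.65 V_DS + 2.41 = 0, giving V_DS = 0.193 V (the root below V_ov).
I_D = (2.41 − 0.193) / 27.1 = 0.0818 mA.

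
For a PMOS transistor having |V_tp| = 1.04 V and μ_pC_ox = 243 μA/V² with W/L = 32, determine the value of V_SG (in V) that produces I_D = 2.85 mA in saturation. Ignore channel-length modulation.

V_SG = 1.90 V

k_p = μ_pC_ox · (W/L) = 7.776 mA/V².
In saturation I_D = ½ k_p (V_SG − |V_tp|)², so V_SG − |V_tp| = √(2 I_D / k_p) = √(2 × 2.85 / 7.776) = 0.856 V.
V_SG = 1.04 + 0.856 = 1.9 V.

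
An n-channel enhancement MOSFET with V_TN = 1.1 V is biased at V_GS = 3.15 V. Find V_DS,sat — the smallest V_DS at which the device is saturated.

The boundary between triode and saturation is V_DS = V_GS − V_TN = V_ov.
V_ov = 3.15 − 1.1 = 2.05 V.

V_DS,sat = 2.05 V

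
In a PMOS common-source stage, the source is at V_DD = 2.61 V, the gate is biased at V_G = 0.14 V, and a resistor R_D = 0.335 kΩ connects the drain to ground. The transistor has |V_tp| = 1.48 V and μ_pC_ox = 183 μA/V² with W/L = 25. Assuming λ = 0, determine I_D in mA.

I_D = 2.24 mA

V_SG = V_DD − V_G = 2.61 − 0.14 = 2.47 V, so V_ov = 2.47 − 1.48 = 0.99 V.
k_p = μ_pC_ox · (W/L) = 4.575 mA/V².
Assume saturation: I_D = ½ k_p V_ov² = 0.5 × 4.575 × 0.99² = 2.24 mA, giving V_SD = V_DD − I_D R_D = 2.61 − 2.24 × 0.335 = 1.86 V.
V_SD = 1.86 V ≥ V_ov = 0.99 V, confirming saturation.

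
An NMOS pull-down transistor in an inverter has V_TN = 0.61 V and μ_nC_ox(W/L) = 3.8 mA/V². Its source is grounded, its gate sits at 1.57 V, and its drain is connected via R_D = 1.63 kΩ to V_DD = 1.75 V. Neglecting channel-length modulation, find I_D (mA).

V_GS = V_G = 1.57 V, so V_ov = 1.57 − 0.61 = 0.96 V.
Assume saturation: I_D = ½ k_n V_ov² = 0.5 × 3.8 × 0.96² = 1.75 mA, giving V_DS = V_DD − I_D R_D = 1.75 − 1.75 × 1.63 = -1.1 V.
But -1.1 V < V_ov = 0.96 V, so the device is actually in triode.
In triode I_D = k_n[V_ov V_DS − ½ V_DS²] and I_D = (V_DD − V_DS)/R_D. Equating: 3.1 V_DS² − 6.946 V_DS + 1.75 = 0, giving V_DS = 0.289 V (the root below V_ov).
I_D = (1.75 − 0.289) / 1.63 = 0.896 mA.

I_D = 0.896 mA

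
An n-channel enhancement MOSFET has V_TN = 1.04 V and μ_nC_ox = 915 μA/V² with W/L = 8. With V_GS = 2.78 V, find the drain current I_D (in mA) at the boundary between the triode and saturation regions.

At the boundary V_DS = V_ov = V_GS − V_TN = 2.78 − 1.04 = 1.74 V.
k_n = μ_nC_ox · (W/L) = 7.32 mA/V².
I_D = ½ k_n V_ov² = 0.5 × 7.32 × 1.74² = 11.1 mA.

I_D = 11.1 mA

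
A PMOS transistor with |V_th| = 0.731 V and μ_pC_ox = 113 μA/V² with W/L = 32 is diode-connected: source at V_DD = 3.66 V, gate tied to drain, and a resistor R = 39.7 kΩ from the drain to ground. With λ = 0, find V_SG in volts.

V_SG = 0.926 V

With gate tied to drain, V_SG = V_SD ≥ V_SG − |V_th|, so the device is in saturation.
k_p = μ_pC_ox · (W/L) = 3.616 mA/V².
KCL at the drain: ½ k_p (V_SG − |V_th|)² = (V_DD − V_SG)/R.
Let x = V_SG − 0.731. Then 71.8 x² + x − 2.929 = 0, giving x = 0.195 V (positive root), so V_SG = 0.926 V.
I_D = (V_DD − V_SG)/R = (3.66 − 0.926) / 39.7 = 0.0689 mA.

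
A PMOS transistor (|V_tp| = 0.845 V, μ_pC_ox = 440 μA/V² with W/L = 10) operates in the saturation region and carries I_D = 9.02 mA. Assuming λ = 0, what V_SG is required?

k_p = μ_pC_ox · (W/L) = 4.4 mA/V².
In saturation I_D = ½ k_p (V_SG − |V_tp|)², so V_SG − |V_tp| = √(2 I_D / k_p) = √(2 × 9.02 / 4.4) = 2.02 V.
V_SG = 0.845 + 2.02 = 2.87 V.

V_SG = 2.87 V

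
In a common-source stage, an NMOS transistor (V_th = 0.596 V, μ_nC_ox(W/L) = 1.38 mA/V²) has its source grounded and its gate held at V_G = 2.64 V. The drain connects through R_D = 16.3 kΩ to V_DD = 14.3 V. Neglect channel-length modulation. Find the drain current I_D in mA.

V_GS = V_G = 2.64 V, so V_ov = 2.64 − 0.596 = 2.04 V.
Assume saturation: I_D = ½ k_n V_ov² = 0.5 × 1.38 × 2.04² = 2.88 mA, giving V_DS = V_DD − I_D R_D = 14.3 − 2.88 × 16.3 = -32.7 V.
But -32.7 V < V_ov = 2.04 V, so the device is actually in triode.
In triode I_D = k_n[V_ov V_DS − ½ V_DS²] and I_D = (V_DD − V_DS)/R_D. Equating: 11.2 V_DS² − 46.98 V_DS + 14.3 = 0, giving V_DS = 0.331 V (the root below V_ov).
I_D = (14.3 − 0.331) / 16.3 = 0.857 mA.

I_D = 0.857 mA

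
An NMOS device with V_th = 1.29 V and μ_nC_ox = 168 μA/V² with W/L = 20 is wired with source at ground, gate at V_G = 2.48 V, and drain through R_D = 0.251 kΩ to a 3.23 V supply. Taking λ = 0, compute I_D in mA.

V_GS = V_G = 2.48 V, so V_ov = 2.48 − 1.29 = 1.19 V.
k_n = μ_nC_ox · (W/L) = 3.36 mA/V².
Assume saturation: I_D = ½ k_n V_ov² = 0.5 × 3.36 × 1.19² = 2.38 mA, giving V_DS = V_DD − I_D R_D = 3.23 − 2.38 × 0.251 = 2.63 V.
V_DS = 2.63 V ≥ V_ov = 1.19 V, confirming saturation.

I_D = 2.38 mA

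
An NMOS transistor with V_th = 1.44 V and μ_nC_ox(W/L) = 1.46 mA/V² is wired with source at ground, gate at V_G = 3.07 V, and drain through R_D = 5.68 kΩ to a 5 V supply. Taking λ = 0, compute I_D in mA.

V_GS = V_G = 3.07 V, so V_ov = 3.07 − 1.44 = 1.63 V.
Assume saturation: I_D = ½ k_n V_ov² = 0.5 × 1.46 × 1.63² = 1.94 mA, giving V_DS = V_DD − I_D R_D = 5 − 1.94 × 5.68 = -6.02 V.
But -6.02 V < V_ov = 1.63 V, so the device is actually in triode.
In triode I_D = k_n[V_ov V_DS − ½ V_DS²] and I_D = (V_DD − V_DS)/R_D. Equating: 4.15 V_DS² − 14.52 V_DS + 5 = 0, giving V_DS = 0.387 V (the root below V_ov).
I_D = (5 − 0.387) / 5.68 = 0.812 mA.

I_D = 0.812 mA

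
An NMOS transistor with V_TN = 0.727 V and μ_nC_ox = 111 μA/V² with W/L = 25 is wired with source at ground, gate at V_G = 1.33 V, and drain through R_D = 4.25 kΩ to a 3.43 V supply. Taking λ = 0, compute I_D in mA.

I_D = 0.505 mA

V_GS = V_G = 1.33 V, so V_ov = 1.33 − 0.727 = 0.603 V.
k_n = μ_nC_ox · (W/L) = 2.775 mA/V².
Assume saturation: I_D = ½ k_n V_ov² = 0.5 × 2.775 × 0.603² = 0.505 mA, giving V_DS = V_DD − I_D R_D = 3.43 − 0.505 × 4.25 = 1.29 V.
V_DS = 1.29 V ≥ V_ov = 0.603 V, confirming saturation.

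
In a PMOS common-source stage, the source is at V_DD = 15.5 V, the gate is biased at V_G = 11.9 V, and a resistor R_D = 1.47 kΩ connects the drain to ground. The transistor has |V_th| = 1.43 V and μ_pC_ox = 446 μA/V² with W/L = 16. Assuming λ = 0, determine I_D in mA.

I_D = 10.0 mA

V_SG = V_DD − V_G = 15.5 − 11.9 = 3.6 V, so V_ov = 3.6 − 1.43 = 2.17 V.
k_p = μ_pC_ox · (W/L) = 7.136 mA/V².
Assume saturation: I_D = ½ k_p V_ov² = 0.5 × 7.136 × 2.17² = 16.8 mA, giving V_SD = V_DD − I_D R_D = 15.5 − 16.8 × 1.47 = -9.2 V.
But -9.2 V < V_ov = 2.17 V, so the device is actually in triode.
In triode I_D = k_p[V_ov V_SD − ½ V_SD²] and I_D = (V_DD − V_SD)/R_D. Equating: 5.24 V_SD² − 23.76 V_SD + 15.5 = 0, giving V_SD = 0.79 V (the root below V_ov).
I_D = (15.5 − 0.79) / 1.47 = 10 mA.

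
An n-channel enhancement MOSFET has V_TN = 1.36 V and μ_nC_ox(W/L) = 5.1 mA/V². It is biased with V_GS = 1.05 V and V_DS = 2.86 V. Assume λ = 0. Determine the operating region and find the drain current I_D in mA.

V_GS = 1.05 V < V_TN = 1.36 V, so the transistor is in cutoff.

Cutoff; I_D = 0 mA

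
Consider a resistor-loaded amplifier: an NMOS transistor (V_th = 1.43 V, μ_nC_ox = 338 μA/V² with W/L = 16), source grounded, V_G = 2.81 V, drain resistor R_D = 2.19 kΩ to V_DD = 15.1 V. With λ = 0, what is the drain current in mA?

I_D = 5.15 mA

V_GS = V_G = 2.81 V, so V_ov = 2.81 − 1.43 = 1.38 V.
k_n = μ_nC_ox · (W/L) = 5.408 mA/V².
Assume saturation: I_D = ½ k_n V_ov² = 0.5 × 5.408 × 1.38² = 5.15 mA, giving V_DS = V_DD − I_D R_D = 15.1 − 5.15 × 2.19 = 3.82 V.
V_DS = 3.82 V ≥ V_ov = 1.38 V, confirming saturation.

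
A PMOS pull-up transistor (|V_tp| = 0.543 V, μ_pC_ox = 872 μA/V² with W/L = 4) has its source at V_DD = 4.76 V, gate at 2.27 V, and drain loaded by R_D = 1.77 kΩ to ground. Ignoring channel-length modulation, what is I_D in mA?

V_SG = V_DD − V_G = 4.76 − 2.27 = 2.49 V, so V_ov = 2.49 − 0.543 = 1.95 V.
k_p = μ_pC_ox · (W/L) = 3.488 mA/V².
Assume saturation: I_D = ½ k_p V_ov² = 0.5 × 3.488 × 1.95² = 6.61 mA, giving V_SD = V_DD − I_D R_D = 4.76 − 6.61 × 1.77 = -6.94 V.
But -6.94 V < V_ov = 1.95 V, so the device is actually in triode.
In triode I_D = k_p[V_ov V_SD − ½ V_SD²] and I_D = (V_DD − V_SD)/R_D. Equating: 3.09 V_SD² − 13.02 V_SD + 4.76 = 0, giving V_SD = 0.404 V (the root below V_ov).
I_D = (4.76 − 0.404) / 1.77 = 2.46 mA.

I_D = 2.46 mA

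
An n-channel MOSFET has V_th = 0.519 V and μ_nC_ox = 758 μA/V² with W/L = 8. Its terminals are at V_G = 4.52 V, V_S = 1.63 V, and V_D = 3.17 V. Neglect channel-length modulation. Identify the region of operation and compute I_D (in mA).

V_GS = V_G − V_S = 4.52 − 1.63 = 2.89 V; V_DS = V_D − V_S = 3.17 − 1.63 = 1.54 V.
k_n = μ_nC_ox · (W/L) = 6.064 mA/V².
V_ov = V_GS − V_th = 2.89 − 0.519 = 2.37 V.
Since V_DS = 1.54 V < V_ov = 2.37 V, the device is in the triode region.
I_D = k_n [V_ov · V_DS − ½ V_DS²] = 6.064 × [2.37 × 1.54 − 0.5 × 1.54²] = 15 mA.

Triode; I_D = 15.0 mA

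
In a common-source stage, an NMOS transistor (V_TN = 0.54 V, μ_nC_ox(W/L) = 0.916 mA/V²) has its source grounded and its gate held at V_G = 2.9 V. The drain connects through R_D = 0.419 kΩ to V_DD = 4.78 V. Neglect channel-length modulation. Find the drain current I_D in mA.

I_D = 2.55 mA

V_GS = V_G = 2.9 V, so V_ov = 2.9 − 0.54 = 2.36 V.
Assume saturation: I_D = ½ k_n V_ov² = 0.5 × 0.916 × 2.36² = 2.55 mA, giving V_DS = V_DD − I_D R_D = 4.78 − 2.55 × 0.419 = 3.71 V.
V_DS = 3.71 V ≥ V_ov = 2.36 V, confirming saturation.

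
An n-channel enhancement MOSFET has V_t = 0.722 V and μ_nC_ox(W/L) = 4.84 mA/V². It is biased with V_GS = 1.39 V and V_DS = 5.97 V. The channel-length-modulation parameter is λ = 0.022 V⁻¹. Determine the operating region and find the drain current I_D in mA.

Saturation; I_D = 1.22 mA

V_ov = V_GS − V_t = 1.39 − 0.722 = 0.668 V.
Since V_DS = 5.97 V ≥ V_ov = 0.668 V, the device is in saturation.
I_D = ½ k_n V_ov² (1 + λ V_DS) = 0.5 × 4.84 × 0.668² × (1 + 0.022 × 5.97) = 1.22 mA.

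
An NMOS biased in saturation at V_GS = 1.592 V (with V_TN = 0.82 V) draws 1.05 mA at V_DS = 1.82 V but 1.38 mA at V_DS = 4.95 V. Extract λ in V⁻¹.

With V_GS fixed, I_D ∝ (1 + λ V_DS) in saturation, so I_D2/I_D1 = (1 + λ V_DS2)/(1 + λ V_DS1).
1.38/1.05 = 1.314 = (1 + 4.95 λ)/(1 + 1.82 λ).
Solving: λ (I_D1 V_DS2 − I_D2 V_DS1) = I_D2 − I_D1, so λ = (1.38 − 1.05) / (1.05 × 4.95 − 1.38 × 1.82) = 0.33 / 2.69 = 0.123 V⁻¹.

λ = 0.123 V⁻¹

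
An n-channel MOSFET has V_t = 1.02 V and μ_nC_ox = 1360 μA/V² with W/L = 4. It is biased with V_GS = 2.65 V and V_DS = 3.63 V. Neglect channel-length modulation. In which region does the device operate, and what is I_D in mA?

k_n = μ_nC_ox · (W/L) = 5.44 mA/V².
V_ov = V_GS − V_t = 2.65 − 1.02 = 1.63 V.
Since V_DS = 3.63 V ≥ V_ov = 1.63 V, the device is in saturation.
I_D = ½ k_n V_ov² = 0.5 × 5.44 × 1.63² = 7.23 mA.

Saturation; I_D = 7.23 mA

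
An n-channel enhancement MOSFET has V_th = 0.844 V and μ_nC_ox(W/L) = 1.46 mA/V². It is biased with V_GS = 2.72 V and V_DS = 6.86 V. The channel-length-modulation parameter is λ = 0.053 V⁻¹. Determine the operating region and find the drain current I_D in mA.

V_ov = V_GS − V_th = 2.72 − 0.844 = 1.88 V.
Since V_DS = 6.86 V ≥ V_ov = 1.88 V, the device is in saturation.
I_D = ½ k_n V_ov² (1 + λ V_DS) = 0.5 × 1.46 × 1.88² × (1 + 0.053 × 6.86) = 3.5 mA.

Saturation; I_D = 3.50 mA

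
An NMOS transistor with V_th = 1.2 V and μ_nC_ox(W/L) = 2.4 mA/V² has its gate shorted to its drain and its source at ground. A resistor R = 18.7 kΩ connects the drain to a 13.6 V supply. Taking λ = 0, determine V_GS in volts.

V_GS = 1.92 V

With gate tied to drain, V_GS = V_DS ≥ V_GS − V_th, so the device is in saturation.
KCL at the drain: ½ k_n (V_GS − V_th)² = (V_DD − V_GS)/R.
Let x = V_GS − 1.2. Then 22.4 x² + x − 12.4 = 0, giving x = 0.721 V (positive root), so V_GS = 1.92 V.
I_D = (V_DD − V_GS)/R = (13.6 − 1.92) / 18.7 = 0.625 mA.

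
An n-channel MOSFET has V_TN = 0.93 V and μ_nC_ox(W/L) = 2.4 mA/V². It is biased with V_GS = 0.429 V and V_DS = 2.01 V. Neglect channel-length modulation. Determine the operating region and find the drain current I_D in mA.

Cutoff; I_D = 0 mA

V_GS = 0.429 V < V_TN = 0.93 V, so the transistor is in cutoff.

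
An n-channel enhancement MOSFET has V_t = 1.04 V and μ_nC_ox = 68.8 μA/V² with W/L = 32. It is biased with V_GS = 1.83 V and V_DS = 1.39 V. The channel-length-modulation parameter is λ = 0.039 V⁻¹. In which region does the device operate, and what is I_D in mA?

k_n = μ_nC_ox · (W/L) = 2.202 mA/V².
V_ov = V_GS − V_t = 1.83 − 1.04 = 0.79 V.
Since V_DS = 1.39 V ≥ V_ov = 0.79 V, the device is in saturation.
I_D = ½ k_n V_ov² (1 + λ V_DS) = 0.5 × 2.202 × 0.79² × (1 + 0.039 × 1.39) = 0.724 mA.

Saturation; I_D = 0.724 mA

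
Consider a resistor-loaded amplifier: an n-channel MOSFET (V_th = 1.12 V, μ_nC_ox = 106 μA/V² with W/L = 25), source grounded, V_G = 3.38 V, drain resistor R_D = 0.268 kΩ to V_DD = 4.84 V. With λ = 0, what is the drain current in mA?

V_GS = V_G = 3.38 V, so V_ov = 3.38 − 1.12 = 2.26 V.
k_n = μ_nC_ox · (W/L) = 2.65 mA/V².
Assume saturation: I_D = ½ k_n V_ov² = 0.5 × 2.65 × 2.26² = 6.77 mA, giving V_DS = V_DD − I_D R_D = 4.84 − 6.77 × 0.268 = 3.03 V.
V_DS = 3.03 V ≥ V_ov = 2.26 V, confirming saturation.

I_D = 6.77 mA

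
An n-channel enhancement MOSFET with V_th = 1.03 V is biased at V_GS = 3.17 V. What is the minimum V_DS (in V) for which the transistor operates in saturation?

The boundary between triode and saturation is V_DS = V_GS − V_th = V_ov.
V_ov = 3.17 − 1.03 = 2.14 V.

V_DS,sat = 2.14 V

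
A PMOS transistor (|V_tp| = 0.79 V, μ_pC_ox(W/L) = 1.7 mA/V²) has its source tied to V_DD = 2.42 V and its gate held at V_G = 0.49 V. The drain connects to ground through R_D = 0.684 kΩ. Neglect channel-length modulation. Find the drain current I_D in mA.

I_D = 1.10 mA

V_SG = V_DD − V_G = 2.42 − 0.49 = 1.93 V, so V_ov = 1.93 − 0.79 = 1.14 V.
Assume saturation: I_D = ½ k_p V_ov² = 0.5 × 1.7 × 1.14² = 1.1 mA, giving V_SD = V_DD − I_D R_D = 2.42 − 1.1 × 0.684 = 1.66 V.
V_SD = 1.66 V ≥ V_ov = 1.14 V, confirming saturation.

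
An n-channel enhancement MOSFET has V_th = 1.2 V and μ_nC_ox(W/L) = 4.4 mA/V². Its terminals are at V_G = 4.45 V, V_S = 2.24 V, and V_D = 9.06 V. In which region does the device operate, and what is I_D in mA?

Saturation; I_D = 2.24 mA

V_GS = V_G − V_S = 4.45 − 2.24 = 2.21 V; V_DS = V_D − V_S = 9.06 − 2.24 = 6.82 V.
V_ov = V_GS − V_th = 2.21 − 1.2 = 1.01 V.
Since V_DS = 6.82 V ≥ V_ov = 1.01 V, the device is in saturation.
I_D = ½ k_n V_ov² = 0.5 × 4.4 × 1.01² = 2.24 mA.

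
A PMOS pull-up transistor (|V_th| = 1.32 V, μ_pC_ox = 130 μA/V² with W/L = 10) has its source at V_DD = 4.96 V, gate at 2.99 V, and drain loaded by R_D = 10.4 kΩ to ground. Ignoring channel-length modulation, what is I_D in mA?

V_SG = V_DD − V_G = 4.96 − 2.99 = 1.97 V, so V_ov = 1.97 − 1.32 = 0.65 V.
k_p = μ_pC_ox · (W/L) = 1.3 mA/V².
Assume saturation: I_D = ½ k_p V_ov² = 0.5 × 1.3 × 0.65² = 0.275 mA, giving V_SD = V_DD − I_D R_D = 4.96 − 0.275 × 10.4 = 2.1 V.
V_SD = 2.1 V ≥ V_ov = 0.65 V, confirming saturation.

I_D = 0.275 mA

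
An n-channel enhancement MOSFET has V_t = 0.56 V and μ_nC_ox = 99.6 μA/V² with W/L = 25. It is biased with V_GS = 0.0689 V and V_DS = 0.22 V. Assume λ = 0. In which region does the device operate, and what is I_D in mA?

V_GS = 0.0689 V < V_t = 0.56 V, so the transistor is in cutoff.

Cutoff; I_D = 0 mA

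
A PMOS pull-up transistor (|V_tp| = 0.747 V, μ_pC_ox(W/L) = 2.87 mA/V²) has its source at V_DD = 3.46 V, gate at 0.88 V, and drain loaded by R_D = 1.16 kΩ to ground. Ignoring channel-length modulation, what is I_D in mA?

V_SG = V_DD − V_G = 3.46 − 0.88 = 2.58 V, so V_ov = 2.58 − 0.747 = 1.83 V.
Assume saturation: I_D = ½ k_p V_ov² = 0.5 × 2.87 × 1.83² = 4.82 mA, giving V_SD = V_DD − I_D R_D = 3.46 − 4.82 × 1.16 = -2.13 V.
But -2.13 V < V_ov = 1.83 V, so the device is actually in triode.
In triode I_D = k_p[V_ov V_SD − ½ V_SD²] and I_D = (V_DD − V_SD)/R_D. Equating: 1.66 V_SD² − 7.102 V_SD + 3.46 = 0, giving V_SD = 0.561 V (the root below V_ov).
I_D = (3.46 − 0.561) / 1.16 = 2.5 mA.

I_D = 2.50 mA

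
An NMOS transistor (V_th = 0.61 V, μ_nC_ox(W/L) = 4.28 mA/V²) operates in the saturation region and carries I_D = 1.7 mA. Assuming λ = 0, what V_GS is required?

In saturation I_D = ½ k_n (V_GS − V_th)², so V_GS − V_th = √(2 I_D / k_n) = √(2 × 1.7 / 4.28) = 0.891 V.
V_GS = 0.61 + 0.891 = 1.5 V.

V_GS = 1.50 V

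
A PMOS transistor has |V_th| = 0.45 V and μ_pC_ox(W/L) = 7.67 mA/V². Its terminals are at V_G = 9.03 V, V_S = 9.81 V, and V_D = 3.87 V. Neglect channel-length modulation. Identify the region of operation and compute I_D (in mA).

Saturation; I_D = 0.418 mA

V_SG = V_S − V_G = 9.81 − 9.03 = 0.78 V; V_SD = V_S − V_D = 9.81 − 3.87 = 5.94 V.
V_ov = V_SG − |V_th| = 0.78 − 0.45 = 0.33 V.
Since V_SD = 5.94 V ≥ V_ov = 0.33 V, the device is in saturation.
I_D = ½ k_p V_ov² = 0.5 × 7.67 × 0.33² = 0.418 mA.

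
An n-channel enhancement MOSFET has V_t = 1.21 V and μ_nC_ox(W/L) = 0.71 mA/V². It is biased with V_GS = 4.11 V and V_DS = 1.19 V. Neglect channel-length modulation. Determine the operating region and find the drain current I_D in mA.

V_ov = V_GS − V_t = 4.11 − 1.21 = 2.9 V.
Since V_DS = 1.19 V < V_ov = 2.9 V, the device is in the triode region.
I_D = k_n [V_ov · V_DS − ½ V_DS²] = 0.71 × [2.9 × 1.19 − 0.5 × 1.19²] = 1.95 mA.

Triode; I_D = 1.95 mA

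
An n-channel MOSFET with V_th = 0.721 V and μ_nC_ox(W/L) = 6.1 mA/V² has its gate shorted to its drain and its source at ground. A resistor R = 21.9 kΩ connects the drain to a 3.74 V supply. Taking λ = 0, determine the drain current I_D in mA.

I_D = 0.128 mA

With gate tied to drain, V_GS = V_DS ≥ V_GS − V_th, so the device is in saturation.
KCL at the drain: ½ k_n (V_GS − V_th)² = (V_DD − V_GS)/R.
Let x = V_GS − 0.721. Then 66.8 x² + x − 3.019 = 0, giving x = 0.205 V (positive root), so V_GS = 0.926 V.
I_D = (V_DD − V_GS)/R = (3.74 − 0.926) / 21.9 = 0.128 mA.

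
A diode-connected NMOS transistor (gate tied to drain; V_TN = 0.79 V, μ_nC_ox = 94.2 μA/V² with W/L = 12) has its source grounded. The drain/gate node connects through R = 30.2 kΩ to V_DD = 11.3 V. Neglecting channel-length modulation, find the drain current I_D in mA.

I_D = 0.323 mA

With gate tied to drain, V_GS = V_DS ≥ V_GS − V_TN, so the device is in saturation.
k_n = μ_nC_ox · (W/L) = 1.13 mA/V².
KCL at the drain: ½ k_n (V_GS − V_TN)² = (V_DD − V_GS)/R.
Let x = V_GS − 0.79. Then 17.1 x² + x − 10.51 = 0, giving x = 0.756 V (positive root), so V_GS = 1.55 V.
I_D = (V_DD − V_GS)/R = (11.3 − 1.55) / 30.2 = 0.323 mA.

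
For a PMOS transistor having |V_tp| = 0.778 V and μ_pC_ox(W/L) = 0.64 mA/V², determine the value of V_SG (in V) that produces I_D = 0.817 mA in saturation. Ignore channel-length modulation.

V_SG = 2.38 V

In saturation I_D = ½ k_p (V_SG − |V_tp|)², so V_SG − |V_tp| = √(2 I_D / k_p) = √(2 × 0.817 / 0.64) = 1.6 V.
V_SG = 0.778 + 1.6 = 2.38 V.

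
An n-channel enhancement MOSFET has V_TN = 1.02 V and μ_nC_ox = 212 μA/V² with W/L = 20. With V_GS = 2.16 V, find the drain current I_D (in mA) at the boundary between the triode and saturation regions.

I_D = 2.76 mA

At the boundary V_DS = V_ov = V_GS − V_TN = 2.16 − 1.02 = 1.14 V.
k_n = μ_nC_ox · (W/L) = 4.24 mA/V².
I_D = ½ k_n V_ov² = 0.5 × 4.24 × 1.14² = 2.76 mA.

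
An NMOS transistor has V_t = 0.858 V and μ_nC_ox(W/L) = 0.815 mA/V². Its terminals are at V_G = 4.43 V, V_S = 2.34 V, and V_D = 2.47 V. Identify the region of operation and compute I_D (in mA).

V_GS = V_G − V_S = 4.43 − 2.34 = 2.09 V; V_DS = V_D − V_S = 2.47 − 2.34 = 0.13 V.
V_ov = V_GS − V_t = 2.09 − 0.858 = 1.23 V.
Since V_DS = 0.13 V < V_ov = 1.23 V, the device is in the triode region.
I_D = k_n [V_ov · V_DS − ½ V_DS²] = 0.815 × [1.23 × 0.13 − 0.5 × 0.13²] = 0.124 mA.

Triode; I_D = 0.124 mA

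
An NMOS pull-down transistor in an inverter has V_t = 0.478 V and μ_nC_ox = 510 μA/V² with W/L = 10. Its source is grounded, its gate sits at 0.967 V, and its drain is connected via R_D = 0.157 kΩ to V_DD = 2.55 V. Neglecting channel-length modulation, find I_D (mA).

V_GS = V_G = 0.967 V, so V_ov = 0.967 − 0.478 = 0.489 V.
k_n = μ_nC_ox · (W/L) = 5.1 mA/V².
Assume saturation: I_D = ½ k_n V_ov² = 0.5 × 5.1 × 0.489² = 0.61 mA, giving V_DS = V_DD − I_D R_D = 2.55 − 0.61 × 0.157 = 2.45 V.
V_DS = 2.45 V ≥ V_ov = 0.489 V, confirming saturation.

I_D = 0.610 mA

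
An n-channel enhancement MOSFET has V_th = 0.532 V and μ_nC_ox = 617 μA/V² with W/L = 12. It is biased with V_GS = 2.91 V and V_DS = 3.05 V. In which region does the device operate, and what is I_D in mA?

k_n = μ_nC_ox · (W/L) = 7.404 mA/V².
V_ov = V_GS − V_th = 2.91 − 0.532 = 2.38 V.
Since V_DS = 3.05 V ≥ V_ov = 2.38 V, the device is in saturation.
I_D = ½ k_n V_ov² = 0.5 × 7.404 × 2.38² = 20.9 mA.

Saturation; I_D = 20.9 mA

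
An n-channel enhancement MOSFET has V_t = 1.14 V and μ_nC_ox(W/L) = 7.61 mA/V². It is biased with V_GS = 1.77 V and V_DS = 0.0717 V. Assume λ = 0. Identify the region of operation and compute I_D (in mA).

V_ov = V_GS − V_t = 1.77 − 1.14 = 0.63 V.
Since V_DS = 0.0717 V < V_ov = 0.63 V, the device is in the triode region.
I_D = k_n [V_ov · V_DS − ½ V_DS²] = 7.61 × [0.63 × 0.0717 − 0.5 × 0.0717²] = 0.324 mA.

Triode; I_D = 0.324 mA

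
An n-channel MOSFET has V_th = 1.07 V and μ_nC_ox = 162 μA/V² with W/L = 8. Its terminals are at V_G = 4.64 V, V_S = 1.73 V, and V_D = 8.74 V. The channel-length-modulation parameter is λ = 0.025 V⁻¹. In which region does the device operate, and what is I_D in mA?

V_GS = V_G − V_S = 4.64 − 1.73 = 2.91 V; V_DS = V_D − V_S = 8.74 − 1.73 = 7.01 V.
k_n = μ_nC_ox · (W/L) = 1.296 mA/V².
V_ov = V_GS − V_th = 2.91 − 1.07 = 1.84 V.
Since V_DS = 7.01 V ≥ V_ov = 1.84 V, the device is in saturation.
I_D = ½ k_n V_ov² (1 + λ V_DS) = 0.5 × 1.296 × 1.84² × (1 + 0.025 × 7.01) = 2.58 mA.

Saturation; I_D = 2.58 mA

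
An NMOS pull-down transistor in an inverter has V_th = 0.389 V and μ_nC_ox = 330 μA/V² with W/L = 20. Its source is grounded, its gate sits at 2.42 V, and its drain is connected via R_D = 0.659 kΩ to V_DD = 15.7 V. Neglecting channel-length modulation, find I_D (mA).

V_GS = V_G = 2.42 V, so V_ov = 2.42 − 0.389 = 2.03 V.
k_n = μ_nC_ox · (W/L) = 6.6 mA/V².
Assume saturation: I_D = ½ k_n V_ov² = 0.5 × 6.6 × 2.03² = 13.6 mA, giving V_DS = V_DD − I_D R_D = 15.7 − 13.6 × 0.659 = 6.73 V.
V_DS = 6.73 V ≥ V_ov = 2.03 V, confirming saturation.

I_D = 13.6 mA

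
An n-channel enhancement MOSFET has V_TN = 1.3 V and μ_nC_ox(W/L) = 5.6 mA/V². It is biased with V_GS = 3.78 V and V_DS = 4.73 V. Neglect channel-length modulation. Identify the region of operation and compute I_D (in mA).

Saturation; I_D = 17.2 mA

V_ov = V_GS − V_TN = 3.78 − 1.3 = 2.48 V.
Since V_DS = 4.73 V ≥ V_ov = 2.48 V, the device is in saturation.
I_D = ½ k_n V_ov² = 0.5 × 5.6 × 2.48² = 17.2 mA.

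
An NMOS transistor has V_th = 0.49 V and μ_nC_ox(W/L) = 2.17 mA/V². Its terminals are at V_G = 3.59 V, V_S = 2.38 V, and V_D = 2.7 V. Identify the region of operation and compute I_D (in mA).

Triode; I_D = 0.389 mA

V_GS = V_G − V_S = 3.59 − 2.38 = 1.21 V; V_DS = V_D − V_S = 2.7 − 2.38 = 0.32 V.
V_ov = V_GS − V_th = 1.21 − 0.49 = 0.72 V.
Since V_DS = 0.32 V < V_ov = 0.72 V, the device is in the triode region.
I_D = k_n [V_ov · V_DS − ½ V_DS²] = 2.17 × [0.72 × 0.32 − 0.5 × 0.32²] = 0.389 mA.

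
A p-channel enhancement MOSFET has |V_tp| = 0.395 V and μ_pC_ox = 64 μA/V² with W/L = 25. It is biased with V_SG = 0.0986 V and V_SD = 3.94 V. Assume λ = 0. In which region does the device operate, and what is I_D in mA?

V_SG = 0.0986 V < |V_tp| = 0.395 V, so the transistor is in cutoff.

Cutoff; I_D = 0 mA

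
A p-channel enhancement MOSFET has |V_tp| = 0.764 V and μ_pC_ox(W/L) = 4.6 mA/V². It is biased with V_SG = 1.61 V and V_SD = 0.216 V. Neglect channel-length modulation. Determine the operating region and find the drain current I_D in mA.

Triode; I_D = 0.733 mA

V_ov = V_SG − |V_tp| = 1.61 − 0.764 = 0.846 V.
Since V_SD = 0.216 V < V_ov = 0.846 V, the device is in the triode region.
I_D = k_p [V_ov · V_SD − ½ V_SD²] = 4.6 × [0.846 × 0.216 − 0.5 × 0.216²] = 0.733 mA.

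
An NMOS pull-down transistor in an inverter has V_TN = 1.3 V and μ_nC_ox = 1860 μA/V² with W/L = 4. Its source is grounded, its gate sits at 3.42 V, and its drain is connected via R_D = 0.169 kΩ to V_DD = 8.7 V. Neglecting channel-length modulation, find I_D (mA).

I_D = 16.7 mA

V_GS = V_G = 3.42 V, so V_ov = 3.42 − 1.3 = 2.12 V.
k_n = μ_nC_ox · (W/L) = 7.44 mA/V².
Assume saturation: I_D = ½ k_n V_ov² = 0.5 × 7.44 × 2.12² = 16.7 mA, giving V_DS = V_DD − I_D R_D = 8.7 − 16.7 × 0.169 = 5.87 V.
V_DS = 5.87 V ≥ V_ov = 2.12 V, confirming saturation.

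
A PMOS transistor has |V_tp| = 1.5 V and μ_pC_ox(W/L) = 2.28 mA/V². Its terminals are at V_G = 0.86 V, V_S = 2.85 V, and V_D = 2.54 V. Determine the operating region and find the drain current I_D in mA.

V_SG = V_S − V_G = 2.85 − 0.86 = 1.99 V; V_SD = V_S − V_D = 2.85 − 2.54 = 0.31 V.
V_ov = V_SG − |V_tp| = 1.99 − 1.5 = 0.49 V.
Since V_SD = 0.31 V < V_ov = 0.49 V, the device is in the triode region.
I_D = k_p [V_ov · V_SD − ½ V_SD²] = 2.28 × [0.49 × 0.31 − 0.5 × 0.31²] = 0.237 mA.

Triode; I_D = 0.237 mA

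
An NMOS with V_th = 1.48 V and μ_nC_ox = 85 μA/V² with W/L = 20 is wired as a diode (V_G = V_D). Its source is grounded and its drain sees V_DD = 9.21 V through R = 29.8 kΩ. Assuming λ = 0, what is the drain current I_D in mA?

With gate tied to drain, V_GS = V_DS ≥ V_GS − V_th, so the device is in saturation.
k_n = μ_nC_ox · (W/L) = 1.7 mA/V².
KCL at the drain: ½ k_n (V_GS − V_th)² = (V_DD − V_GS)/R.
Let x = V_GS − 1.48. Then 25.3 x² + x − 7.73 = 0, giving x = 0.533 V (positive root), so V_GS = 2.01 V.
I_D = (V_DD − V_GS)/R = (9.21 − 2.01) / 29.8 = 0.242 mA.

I_D = 0.242 mA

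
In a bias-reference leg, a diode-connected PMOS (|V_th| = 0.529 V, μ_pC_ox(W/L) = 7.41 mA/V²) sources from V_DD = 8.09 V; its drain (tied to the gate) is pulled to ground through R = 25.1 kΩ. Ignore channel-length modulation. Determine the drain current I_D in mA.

With gate tied to drain, V_SG = V_SD ≥ V_SG − |V_th|, so the device is in saturation.
KCL at the drain: ½ k_p (V_SG − |V_th|)² = (V_DD − V_SG)/R.
Let x = V_SG − 0.529. Then 93 x² + x − 7.561 = 0, giving x = 0.28 V (positive root), so V_SG = 0.809 V.
I_D = (V_DD − V_SG)/R = (8.09 − 0.809) / 25.1 = 0.29 mA.

I_D = 0.290 mA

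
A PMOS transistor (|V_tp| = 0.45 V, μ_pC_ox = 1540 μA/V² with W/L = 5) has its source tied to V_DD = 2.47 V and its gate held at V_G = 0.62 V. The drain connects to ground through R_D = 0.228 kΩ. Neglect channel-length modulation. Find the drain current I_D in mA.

V_SG = V_DD − V_G = 2.47 − 0.62 = 1.85 V, so V_ov = 1.85 − 0.45 = 1.4 V.
k_p = μ_pC_ox · (W/L) = 7.7 mA/V².
Assume saturation: I_D = ½ k_p V_ov² = 0.5 × 7.7 × 1.4² = 7.55 mA, giving V_SD = V_DD − I_D R_D = 2.47 − 7.55 × 0.228 = 0.75 V.
But 0.75 V < V_ov = 1.4 V, so the device is actually in triode.
In triode I_D = k_p[V_ov V_SD − ½ V_SD²] and I_D = (V_DD − V_SD)/R_D. Equating: 0.878 V_SD² − 3.458 V_SD + 2.47 = 0, giving V_SD = 0.937 V (the root below V_ov).
I_D = (2.47 − 0.937) / 0.228 = 6.72 mA.

I_D = 6.72 mA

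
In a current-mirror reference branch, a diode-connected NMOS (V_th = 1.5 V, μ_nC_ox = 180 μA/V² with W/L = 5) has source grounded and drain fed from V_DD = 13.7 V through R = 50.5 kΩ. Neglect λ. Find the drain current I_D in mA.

I_D = 0.228 mA

With gate tied to drain, V_GS = V_DS ≥ V_GS − V_th, so the device is in saturation.
k_n = μ_nC_ox · (W/L) = 0.9 mA/V².
KCL at the drain: ½ k_n (V_GS − V_th)² = (V_DD − V_GS)/R.
Let x = V_GS − 1.5. Then 22.7 x² + x − 12.2 = 0, giving x = 0.711 V (positive root), so V_GS = 2.21 V.
I_D = (V_DD − V_GS)/R = (13.7 − 2.21) / 50.5 = 0.228 mA.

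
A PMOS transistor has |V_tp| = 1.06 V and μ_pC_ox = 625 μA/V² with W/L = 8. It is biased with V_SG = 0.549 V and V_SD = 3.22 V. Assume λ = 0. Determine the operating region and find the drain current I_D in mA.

Cutoff; I_D = 0 mA

V_SG = 0.549 V < |V_tp| = 1.06 V, so the transistor is in cutoff.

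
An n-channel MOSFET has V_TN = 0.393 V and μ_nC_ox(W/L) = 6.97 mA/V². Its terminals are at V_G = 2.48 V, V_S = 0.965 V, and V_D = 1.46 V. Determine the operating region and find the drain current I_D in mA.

V_GS = V_G − V_S = 2.48 − 0.965 = 1.52 V; V_DS = V_D − V_S = 1.46 − 0.965 = 0.495 V.
V_ov = V_GS − V_TN = 1.52 − 0.393 = 1.12 V.
Since V_DS = 0.495 V < V_ov = 1.12 V, the device is in the triode region.
I_D = k_n [V_ov · V_DS − ½ V_DS²] = 6.97 × [1.12 × 0.495 − 0.5 × 0.495²] = 3.02 mA.

Triode; I_D = 3.02 mA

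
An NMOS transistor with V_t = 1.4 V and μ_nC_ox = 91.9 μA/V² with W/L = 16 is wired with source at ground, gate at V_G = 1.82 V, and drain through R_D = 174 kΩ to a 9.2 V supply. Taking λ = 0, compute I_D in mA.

I_D = 0.0523 mA

V_GS = V_G = 1.82 V, so V_ov = 1.82 − 1.4 = 0.42 V.
k_n = μ_nC_ox · (W/L) = 1.47 mA/V².
Assume saturation: I_D = ½ k_n V_ov² = 0.5 × 1.47 × 0.42² = 0.13 mA, giving V_DS = V_DD − I_D R_D = 9.2 − 0.13 × 174 = -13.4 V.
But -13.4 V < V_ov = 0.42 V, so the device is actually in triode.
In triode I_D = k_n[V_ov V_DS − ½ V_DS²] and I_D = (V_DD − V_DS)/R_D. Equating: 128 V_DS² − 108.5 V_DS + 9.2 = 0, giving V_DS = 0.0956 V (the root below V_ov).
I_D = (9.2 − 0.0956) / 174 = 0.0523 mA.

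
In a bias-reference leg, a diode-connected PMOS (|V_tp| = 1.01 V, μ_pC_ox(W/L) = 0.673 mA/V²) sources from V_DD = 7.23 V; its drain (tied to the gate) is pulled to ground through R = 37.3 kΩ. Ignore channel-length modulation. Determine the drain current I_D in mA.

With gate tied to drain, V_SG = V_SD ≥ V_SG − |V_tp|, so the device is in saturation.
KCL at the drain: ½ k_p (V_SG − |V_tp|)² = (V_DD − V_SG)/R.
Let x = V_SG − 1.01. Then 12.6 x² + x − 6.22 = 0, giving x = 0.665 V (positive root), so V_SG = 1.68 V.
I_D = (V_DD − V_SG)/R = (7.23 − 1.68) / 37.3 = 0.149 mA.

I_D = 0.149 mA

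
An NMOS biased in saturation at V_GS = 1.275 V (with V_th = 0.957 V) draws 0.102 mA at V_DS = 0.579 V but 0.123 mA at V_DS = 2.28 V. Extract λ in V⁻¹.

λ = 0.130 V⁻¹

With V_GS fixed, I_D ∝ (1 + λ V_DS) in saturation, so I_D2/I_D1 = (1 + λ V_DS2)/(1 + λ V_DS1).
0.123/0.102 = 1.206 = (1 + 2.28 λ)/(1 + 0.579 λ).
Solving: λ (I_D1 V_DS2 − I_D2 V_DS1) = I_D2 − I_D1, so λ = (0.123 − 0.102) / (0.102 × 2.28 − 0.123 × 0.579) = 0.021 / 0.161 = 0.13 V⁻¹.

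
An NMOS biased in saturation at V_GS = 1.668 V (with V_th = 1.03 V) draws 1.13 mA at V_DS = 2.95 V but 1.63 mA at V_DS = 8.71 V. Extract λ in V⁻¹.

λ = 0.0993 V⁻¹

With V_GS fixed, I_D ∝ (1 + λ V_DS) in saturation, so I_D2/I_D1 = (1 + λ V_DS2)/(1 + λ V_DS1).
1.63/1.13 = 1.442 = (1 + 8.71 λ)/(1 + 2.95 λ).
Solving: λ (I_D1 V_DS2 − I_D2 V_DS1) = I_D2 − I_D1, so λ = (1.63 − 1.13) / (1.13 × 8.71 − 1.63 × 2.95) = 0.5 / 5.03 = 0.0993 V⁻¹.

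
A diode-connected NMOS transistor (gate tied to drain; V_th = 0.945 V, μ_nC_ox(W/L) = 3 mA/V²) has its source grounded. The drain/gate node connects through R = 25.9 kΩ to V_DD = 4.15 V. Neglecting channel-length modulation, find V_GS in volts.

With gate tied to drain, V_GS = V_DS ≥ V_GS − V_th, so the device is in saturation.
KCL at the drain: ½ k_n (V_GS − V_th)² = (V_DD − V_GS)/R.
Let x = V_GS − 0.945. Then 38.8 x² + x − 3.205 = 0, giving x = 0.275 V (positive root), so V_GS = 1.22 V.
I_D = (V_DD − V_GS)/R = (4.15 − 1.22) / 25.9 = 0.113 mA.

V_GS = 1.22 V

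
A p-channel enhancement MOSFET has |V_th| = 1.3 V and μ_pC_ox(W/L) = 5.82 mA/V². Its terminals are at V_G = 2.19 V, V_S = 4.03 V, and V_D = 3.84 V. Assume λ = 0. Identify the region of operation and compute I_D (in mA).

Triode; I_D = 0.492 mA

V_SG = V_S − V_G = 4.03 − 2.19 = 1.84 V; V_SD = V_S − V_D = 4.03 − 3.84 = 0.19 V.
V_ov = V_SG − |V_th| = 1.84 − 1.3 = 0.54 V.
Since V_SD = 0.19 V < V_ov = 0.54 V, the device is in the triode region.
I_D = k_p [V_ov · V_SD − ½ V_SD²] = 5.82 × [0.54 × 0.19 − 0.5 × 0.19²] = 0.492 mA.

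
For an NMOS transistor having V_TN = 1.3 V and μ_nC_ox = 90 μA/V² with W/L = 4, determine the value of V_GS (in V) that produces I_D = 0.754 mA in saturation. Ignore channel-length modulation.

V_GS = 3.35 V

k_n = μ_nC_ox · (W/L) = 0.36 mA/V².
In saturation I_D = ½ k_n (V_GS − V_TN)², so V_GS − V_TN = √(2 I_D / k_n) = √(2 × 0.754 / 0.36) = 2.05 V.
V_GS = 1.3 + 2.05 = 3.35 V.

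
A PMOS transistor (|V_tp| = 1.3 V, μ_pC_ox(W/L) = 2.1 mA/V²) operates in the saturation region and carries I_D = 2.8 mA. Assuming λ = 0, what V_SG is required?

In saturation I_D = ½ k_p (V_SG − |V_tp|)², so V_SG − |V_tp| = √(2 I_D / k_p) = √(2 × 2.8 / 2.1) = 1.63 V.
V_SG = 1.3 + 1.63 = 2.93 V.

V_SG = 2.93 V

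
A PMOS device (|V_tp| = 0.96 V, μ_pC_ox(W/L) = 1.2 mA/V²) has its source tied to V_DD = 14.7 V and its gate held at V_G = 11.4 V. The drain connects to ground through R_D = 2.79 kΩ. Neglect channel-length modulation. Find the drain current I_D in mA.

V_SG = V_DD − V_G = 14.7 − 11.4 = 3.3 V, so V_ov = 3.3 − 0.96 = 2.34 V.
Assume saturation: I_D = ½ k_p V_ov² = 0.5 × 1.2 × 2.34² = 3.29 mA, giving V_SD = V_DD − I_D R_D = 14.7 − 3.29 × 2.79 = 5.53 V.
V_SD = 5.53 V ≥ V_ov = 2.34 V, confirming saturation.

I_D = 3.29 mA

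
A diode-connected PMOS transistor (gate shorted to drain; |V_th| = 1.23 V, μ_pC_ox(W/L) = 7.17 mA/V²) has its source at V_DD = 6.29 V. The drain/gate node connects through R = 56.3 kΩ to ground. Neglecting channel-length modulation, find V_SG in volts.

With gate tied to drain, V_SG = V_SD ≥ V_SG − |V_th|, so the device is in saturation.
KCL at the drain: ½ k_p (V_SG − |V_th|)² = (V_DD − V_SG)/R.
Let x = V_SG − 1.23. Then 202 x² + x − 5.06 = 0, giving x = 0.156 V (positive root), so V_SG = 1.39 V.
I_D = (V_DD − V_SG)/R = (6.29 − 1.39) / 56.3 = 0.0871 mA.

V_SG = 1.39 V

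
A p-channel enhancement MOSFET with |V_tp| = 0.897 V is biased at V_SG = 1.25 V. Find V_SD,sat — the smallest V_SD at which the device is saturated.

The boundary between triode and saturation is V_SD = V_SG − |V_tp| = V_ov.
V_ov = 1.25 − 0.897 = 0.353 V.

V_SD,sat = 0.353 V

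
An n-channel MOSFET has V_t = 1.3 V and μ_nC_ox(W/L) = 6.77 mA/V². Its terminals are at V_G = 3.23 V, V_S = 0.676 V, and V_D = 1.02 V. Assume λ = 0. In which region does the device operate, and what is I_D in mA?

V_GS = V_G − V_S = 3.23 − 0.676 = 2.55 V; V_DS = V_D − V_S = 1.02 − 0.676 = 0.344 V.
V_ov = V_GS − V_t = 2.55 − 1.3 = 1.25 V.
Since V_DS = 0.344 V < V_ov = 1.25 V, the device is in the triode region.
I_D = k_n [V_ov · V_DS − ½ V_DS²] = 6.77 × [1.25 × 0.344 − 0.5 × 0.344²] = 2.52 mA.

Triode; I_D = 2.52 mA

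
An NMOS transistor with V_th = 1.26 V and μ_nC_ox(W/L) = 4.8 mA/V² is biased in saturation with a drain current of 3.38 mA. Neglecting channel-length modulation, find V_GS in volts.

In saturation I_D = ½ k_n (V_GS − V_th)², so V_GS − V_th = √(2 I_D / k_n) = √(2 × 3.38 / 4.8) = 1.19 V.
V_GS = 1.26 + 1.19 = 2.45 V.

V_GS = 2.45 V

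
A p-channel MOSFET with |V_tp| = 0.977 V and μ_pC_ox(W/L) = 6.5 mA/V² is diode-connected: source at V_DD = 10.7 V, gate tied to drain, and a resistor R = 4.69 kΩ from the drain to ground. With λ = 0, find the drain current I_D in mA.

With gate tied to drain, V_SG = V_SD ≥ V_SG − |V_tp|, so the device is in saturation.
KCL at the drain: ½ k_p (V_SG − |V_tp|)² = (V_DD − V_SG)/R.
Let x = V_SG − 0.977. Then 15.2 x² + x − 9.723 = 0, giving x = 0.767 V (positive root), so V_SG = 1.74 V.
I_D = (V_DD − V_SG)/R = (10.7 − 1.74) / 4.69 = 1.91 mA.

I_D = 1.91 mA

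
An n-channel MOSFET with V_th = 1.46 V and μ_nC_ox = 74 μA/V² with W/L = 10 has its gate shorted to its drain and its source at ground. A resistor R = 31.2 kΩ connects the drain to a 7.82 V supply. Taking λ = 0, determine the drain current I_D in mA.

I_D = 0.181 mA

With gate tied to drain, V_GS = V_DS ≥ V_GS − V_th, so the device is in saturation.
k_n = μ_nC_ox · (W/L) = 0.74 mA/V².
KCL at the drain: ½ k_n (V_GS − V_th)² = (V_DD − V_GS)/R.
Let x = V_GS − 1.46. Then 11.5 x² + x − 6.36 = 0, giving x = 0.7 V (positive root), so V_GS = 2.16 V.
I_D = (V_DD − V_GS)/R = (7.82 − 2.16) / 31.2 = 0.181 mA.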